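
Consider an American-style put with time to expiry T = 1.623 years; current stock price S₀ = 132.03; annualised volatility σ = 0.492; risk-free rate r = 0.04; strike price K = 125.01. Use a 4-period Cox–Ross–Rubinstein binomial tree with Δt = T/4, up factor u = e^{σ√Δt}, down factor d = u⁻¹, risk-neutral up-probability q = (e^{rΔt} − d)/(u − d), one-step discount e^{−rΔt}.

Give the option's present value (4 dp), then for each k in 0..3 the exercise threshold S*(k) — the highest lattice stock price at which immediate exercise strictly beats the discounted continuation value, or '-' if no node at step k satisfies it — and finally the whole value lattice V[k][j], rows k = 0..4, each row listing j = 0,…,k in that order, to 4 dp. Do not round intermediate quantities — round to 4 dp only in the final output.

price = 23.7609
boundary = - - 70.5439 51.5648
tree:
23.7609
36.6649 8.7271
54.4661 16.0678 0.0000
73.4452 29.5829 0.0000 0.0000
87.3182 54.4661 0.0000 0.0000 0.0000

params: Δt=0.40575 u=1.36806 d=0.73096 q=0.44797 e^(-rΔt)=0.98390
t_4 payoffs: 87.3182 54.4661 0.0000 0.0000 0.0000
t_3: node(3,0) S=51.5648 payoff=73.4452 vs cont=71.4327 → 73.4452 [stop]  node(3,1) S=96.5086 payoff=28.5014 vs cont=29.5829 → 29.5829 [wait]  node(3,2) S=180.6255 payoff=0.0000 vs cont=0.0000 → 0.0000 [wait]  node(3,3) S=338.0586 payoff=0.0000 vs cont=0.0000 → 0.0000 [wait]  ⇒ S*(3)=51.5648
t_2: node(2,0) S=70.5439 payoff=54.4661 vs cont=52.9302 → 54.4661 [stop]  node(2,1) S=132.0300 payoff=0.0000 vs cont=16.0678 → 16.0678 [wait]  node(2,2) S=247.1073 payoff=0.0000 vs cont=0.0000 → 0.0000 [wait]  ⇒ S*(2)=70.5439
t_1: node(1,0) S=96.5086 payoff=28.5014 vs cont=36.6649 → 36.6649 [wait]  node(1,1) S=180.6255 payoff=0.0000 vs cont=8.7271 → 8.7271 [wait]  ⇒ S*(1)=-
t_0: node(0,0) S=132.0300 payoff=0.0000 vs cont=23.7609 → 23.7609 [wait]  ⇒ S*(0)=-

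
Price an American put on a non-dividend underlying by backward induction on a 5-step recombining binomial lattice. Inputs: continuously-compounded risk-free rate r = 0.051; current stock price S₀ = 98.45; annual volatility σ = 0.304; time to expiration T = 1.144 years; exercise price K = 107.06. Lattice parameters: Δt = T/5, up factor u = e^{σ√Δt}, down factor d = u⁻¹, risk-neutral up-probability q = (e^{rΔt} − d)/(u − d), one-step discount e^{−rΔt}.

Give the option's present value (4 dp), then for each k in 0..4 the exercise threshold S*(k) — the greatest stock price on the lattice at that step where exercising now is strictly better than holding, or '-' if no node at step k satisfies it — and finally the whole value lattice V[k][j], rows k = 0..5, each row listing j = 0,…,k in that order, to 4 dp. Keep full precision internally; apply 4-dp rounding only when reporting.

price = 15.2199
boundary = - - 73.6058 85.1263 73.6058
tree:
15.2199
23.0680 7.8487
33.4542 13.3809 2.5855
43.4156 21.9337 5.2731 0.0000
52.0289 33.4542 10.7545 0.0000 0.0000
59.4765 43.4156 21.9337 0.0000 0.0000 0.0000

params: Δt=0.22880 u=1.15652 d=0.86467 q=0.50393 e^(-rΔt)=0.98840
t_5 payoffs: 59.4765 43.4156 21.9337 0.0000 0.0000 0.0000
t_4: node(4,0) S=55.0311 payoff=52.0289 vs cont=50.7869 → 52.0289 [stop]  node(4,1) S=73.6058 payoff=33.4542 vs cont=32.2122 → 33.4542 [stop]  node(4,2) S=98.4500 payoff=8.6100 vs cont=10.7545 → 10.7545 [wait]  node(4,3) S=131.6799 payoff=0.0000 vs cont=0.0000 → 0.0000 [wait]  node(4,4) S=176.1258 payoff=0.0000 vs cont=0.0000 → 0.0000 [wait]  ⇒ S*(4)=73.6058
t_3: node(3,0) S=63.6444 payoff=43.4156 vs cont=42.1736 → 43.4156 [stop]  node(3,1) S=85.1263 payoff=21.9337 vs cont=21.7598 → 21.9337 [stop]  node(3,2) S=113.8590 payoff=0.0000 vs cont=5.2731 → 5.2731 [wait]  node(3,3) S=152.2899 payoff=0.0000 vs cont=0.0000 → 0.0000 [wait]  ⇒ S*(3)=85.1263
t_2: node(2,0) S=73.6058 payoff=33.4542 vs cont=32.2122 → 33.4542 [stop]  node(2,1) S=98.4500 payoff=8.6100 vs cont=13.3809 → 13.3809 [wait]  node(2,2) S=131.6799 payoff=0.0000 vs cont=2.5855 → 2.5855 [wait]  ⇒ S*(2)=73.6058
t_1: node(1,0) S=85.1263 payoff=21.9337 vs cont=23.0680 → 23.0680 [wait]  node(1,1) S=113.8590 payoff=0.0000 vs cont=7.8487 → 7.8487 [wait]  ⇒ S*(1)=-
t_0: node(0,0) S=98.4500 payoff=8.6100 vs cont=15.2199 → 15.2199 [wait]  ⇒ S*(0)=-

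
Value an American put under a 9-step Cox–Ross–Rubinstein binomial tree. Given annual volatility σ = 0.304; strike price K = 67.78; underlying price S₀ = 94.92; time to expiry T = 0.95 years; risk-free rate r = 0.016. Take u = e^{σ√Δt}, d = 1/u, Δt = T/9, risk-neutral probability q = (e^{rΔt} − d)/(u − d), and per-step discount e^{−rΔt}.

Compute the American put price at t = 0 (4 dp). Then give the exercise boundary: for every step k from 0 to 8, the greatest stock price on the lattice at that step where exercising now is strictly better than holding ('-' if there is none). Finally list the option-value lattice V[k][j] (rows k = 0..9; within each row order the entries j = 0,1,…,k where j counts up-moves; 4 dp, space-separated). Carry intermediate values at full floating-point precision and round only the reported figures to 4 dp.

price = 1.3146
boundary = - - - - - - - 47.5443 52.4799
tree:
1.3146
2.1119 0.4687
3.3294 0.8207 0.0950
5.1305 1.4199 0.1844 0.0000
7.6882 2.4202 0.3578 0.0000 0.0000
11.1278 4.0461 0.6944 0.0000 0.0000 0.0000
15.4193 6.5891 1.3477 0.0000 0.0000 0.0000 0.0000
20.2357 10.3357 2.6157 0.0000 0.0000 0.0000 0.0000 0.0000
24.7071 15.3001 5.0764 0.0000 0.0000 0.0000 0.0000 0.0000 0.0000
28.7580 20.2357 9.8522 0.0000 0.0000 0.0000 0.0000 0.0000 0.0000 0.0000

params: Δt=0.10556 u=1.10381 d=0.90595 q=0.48387 e^(-rΔt)=0.99831
t_9 payoffs: 28.7580 20.2357 9.8522 0.0000 0.0000 0.0000 0.0000 0.0000 0.0000 0.0000
t_8: node(8,0) S=43.0729 payoff=24.7071 vs cont=24.5927 → 24.7071 [stop]  node(8,1) S=52.4799 payoff=15.3001 vs cont=15.1858 → 15.3001 [stop]  node(8,2) S=63.9412 payoff=3.8388 vs cont=5.0764 → 5.0764 [wait]  node(8,3) S=77.9057 payoff=0.0000 vs cont=0.0000 → 0.0000 [wait]  node(8,4) S=94.9200 payoff=0.0000 vs cont=0.0000 → 0.0000 [wait]  node(8,5) S=115.6501 payoff=0.0000 vs cont=0.0000 → 0.0000 [wait]  node(8,6) S=140.9076 payoff=0.0000 vs cont=0.0000 → 0.0000 [wait]  node(8,7) S=171.6812 payoff=0.0000 vs cont=0.0000 → 0.0000 [wait]  node(8,8) S=209.1757 payoff=0.0000 vs cont=0.0000 → 0.0000 [wait]  ⇒ S*(8)=52.4799
t_7: node(7,0) S=47.5443 payoff=20.2357 vs cont=20.1213 → 20.2357 [stop]  node(7,1) S=57.9278 payoff=9.8522 vs cont=10.3357 → 10.3357 [wait]  node(7,2) S=70.5789 payoff=0.0000 vs cont=2.6157 → 2.6157 [wait]  node(7,3) S=85.9931 payoff=0.0000 vs cont=0.0000 → 0.0000 [wait]  node(7,4) S=104.7736 payoff=0.0000 vs cont=0.0000 → 0.0000 [wait]  node(7,5) S=127.6557 payoff=0.0000 vs cont=0.0000 → 0.0000 [wait]  node(7,6) S=155.5352 payoff=0.0000 vs cont=0.0000 → 0.0000 [wait]  node(7,7) S=189.5034 payoff=0.0000 vs cont=0.0000 → 0.0000 [wait]  ⇒ S*(7)=47.5443
t_6: node(6,0) S=52.4799 payoff=15.3001 vs cont=15.4193 → 15.4193 [wait]  node(6,1) S=63.9412 payoff=3.8388 vs cont=6.5891 → 6.5891 [wait]  node(6,2) S=77.9057 payoff=0.0000 vs cont=1.3477 → 1.3477 [wait]  node(6,3) S=94.9200 payoff=0.0000 vs cont=0.0000 → 0.0000 [wait]  node(6,4) S=115.6501 payoff=0.0000 vs cont=0.0000 → 0.0000 [wait]  node(6,5) S=140.9076 payoff=0.0000 vs cont=0.0000 → 0.0000 [wait]  node(6,6) S=171.6812 payoff=0.0000 vs cont=0.0000 → 0.0000 [wait]  ⇒ S*(6)=-
t_5: node(5,0) S=57.9278 payoff=9.8522 vs cont=11.1278 → 11.1278 [wait]  node(5,1) S=70.5789 payoff=0.0000 vs cont=4.0461 → 4.0461 [wait]  node(5,2) S=85.9931 payoff=0.0000 vs cont=0.6944 → 0.6944 [wait]  node(5,3) S=104.7736 payoff=0.0000 vs cont=0.0000 → 0.0000 [wait]  node(5,4) S=127.6557 payoff=0.0000 vs cont=0.0000 → 0.0000 [wait]  node(5,5) S=155.5352 payoff=0.0000 vs cont=0.0000 → 0.0000 [wait]  ⇒ S*(5)=-
t_4: node(4,0) S=63.9412 payoff=3.8388 vs cont=7.6882 → 7.6882 [wait]  node(4,1) S=77.9057 payoff=0.0000 vs cont=2.4202 → 2.4202 [wait]  node(4,2) S=94.9200 payoff=0.0000 vs cont=0.3578 → 0.3578 [wait]  node(4,3) S=115.6501 payoff=0.0000 vs cont=0.0000 → 0.0000 [wait]  node(4,4) S=140.9076 payoff=0.0000 vs cont=0.0000 → 0.0000 [wait]  ⇒ S*(4)=-
t_3: node(3,0) S=70.5789 payoff=0.0000 vs cont=5.1305 → 5.1305 [wait]  node(3,1) S=85.9931 payoff=0.0000 vs cont=1.4199 → 1.4199 [wait]  node(3,2) S=104.7736 payoff=0.0000 vs cont=0.1844 → 0.1844 [wait]  node(3,3) S=127.6557 payoff=0.0000 vs cont=0.0000 → 0.0000 [wait]  ⇒ S*(3)=-
t_2: node(2,0) S=77.9057 payoff=0.0000 vs cont=3.3294 → 3.3294 [wait]  node(2,1) S=94.9200 payoff=0.0000 vs cont=0.8207 → 0.8207 [wait]  node(2,2) S=115.6501 payoff=0.0000 vs cont=0.0950 → 0.0950 [wait]  ⇒ S*(2)=-
t_1: node(1,0) S=85.9931 payoff=0.0000 vs cont=2.1119 → 2.1119 [wait]  node(1,1) S=104.7736 payoff=0.0000 vs cont=0.4687 → 0.4687 [wait]  ⇒ S*(1)=-
t_0: node(0,0) S=94.9200 payoff=0.0000 vs cont=1.3146 → 1.3146 [wait]  ⇒ S*(0)=-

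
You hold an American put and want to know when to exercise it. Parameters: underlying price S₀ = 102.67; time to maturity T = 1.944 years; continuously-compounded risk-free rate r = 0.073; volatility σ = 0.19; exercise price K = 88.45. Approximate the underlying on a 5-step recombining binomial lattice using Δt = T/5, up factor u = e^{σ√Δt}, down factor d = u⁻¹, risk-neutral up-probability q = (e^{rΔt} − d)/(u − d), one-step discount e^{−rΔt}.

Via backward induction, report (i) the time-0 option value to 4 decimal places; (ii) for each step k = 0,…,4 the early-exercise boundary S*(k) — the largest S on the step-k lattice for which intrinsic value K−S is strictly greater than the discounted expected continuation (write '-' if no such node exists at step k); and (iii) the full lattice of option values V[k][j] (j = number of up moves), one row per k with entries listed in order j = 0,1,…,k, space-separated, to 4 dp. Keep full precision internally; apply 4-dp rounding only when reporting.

price = 1.8341
boundary = - - - 71.9595 81.0102
tree:
1.8341
3.9465 0.4653
8.2440 1.1722 0.0000
16.4905 2.9531 0.0000 0.0000
24.5301 7.4398 0.0000 0.0000 0.0000
31.6715 16.4905 0.0000 0.0000 0.0000 0.0000

Δt=0.38880, u=1.12578, d=0.88828, q=0.59163, disc=e^(-rΔt)=0.97202
k=5 terminal: V=max(K-S,0) → 31.6715 16.4905 0.0000 0.0000 0.0000 0.0000
k=4: j=0 S=63.9199 intr=24.5301 cont=22.0550 V=24.5301[EX]; j=1 S=81.0102 intr=7.4398 cont=6.5457 V=7.4398[EX]; j=2 S=102.6700 intr=0.0000 cont=0.0000 V=0.0000[hold]; j=3 S=130.1210 intr=0.0000 cont=0.0000 V=0.0000[hold]; j=4 S=164.9115 intr=0.0000 cont=0.0000 V=0.0000[hold]  S*(4)=81.0102
k=3: j=0 S=71.9595 intr=16.4905 cont=14.0154 V=16.4905[EX]; j=1 S=91.1993 intr=0.0000 cont=2.9531 V=2.9531[hold]; j=2 S=115.5834 intr=0.0000 cont=0.0000 V=0.0000[hold]; j=3 S=146.4870 intr=0.0000 cont=0.0000 V=0.0000[hold]  S*(3)=71.9595
k=2: j=0 S=81.0102 intr=7.4398 cont=8.2440 V=8.2440[hold]; j=1 S=102.6700 intr=0.0000 cont=1.1722 V=1.1722[hold]; j=2 S=130.1210 intr=0.0000 cont=0.0000 V=0.0000[hold]  S*(2)=-
k=1: j=0 S=91.1993 intr=0.0000 cont=3.9465 V=3.9465[hold]; j=1 S=115.5834 intr=0.0000 cont=0.4653 V=0.4653[hold]  S*(1)=-
k=0: j=0 S=102.6700 intr=0.0000 cont=1.8341 V=1.8341[hold]  S*(0)=-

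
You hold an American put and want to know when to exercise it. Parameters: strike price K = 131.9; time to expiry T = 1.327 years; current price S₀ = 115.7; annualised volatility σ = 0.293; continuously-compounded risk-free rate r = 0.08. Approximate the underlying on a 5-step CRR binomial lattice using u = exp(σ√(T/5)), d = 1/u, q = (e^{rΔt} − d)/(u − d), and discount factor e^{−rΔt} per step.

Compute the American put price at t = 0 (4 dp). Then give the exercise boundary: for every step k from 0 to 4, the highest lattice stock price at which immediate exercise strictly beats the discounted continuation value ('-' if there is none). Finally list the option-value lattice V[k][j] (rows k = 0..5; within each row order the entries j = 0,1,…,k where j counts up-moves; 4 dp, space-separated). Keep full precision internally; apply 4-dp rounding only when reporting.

price = 20.1903
boundary = - 99.4899 85.5509 99.4899 115.7000
tree:
20.1903
32.4101 10.3027
46.3491 18.6774 3.3840
58.3352 32.4101 7.4041 0.0000
68.6420 46.3491 16.2000 0.0000 0.0000
77.5048 58.3352 32.4101 0.0000 0.0000 0.0000

Δt=0.26540  u=1.16293  d=0.85990  q=0.53315  discount=0.97899
step 5 (expiry): payoffs max(K−S,0) = 77.5048 58.3352 32.4101 0.0000 0.0000 0.0000
step 4: (k=4,j=0): S=63.2580, (K−S)⁺=68.6420, hold=65.8710 ⇒ V=68.6420 exercise | (k=4,j=1): S=85.5509, (K−S)⁺=46.3491, hold=43.5782 ⇒ V=46.3491 exercise | (k=4,j=2): S=115.7000, (K−S)⁺=16.2000, hold=14.8129 ⇒ V=16.2000 exercise | (k=4,j=3): S=156.4740, (K−S)⁺=0.0000, hold=0.0000 ⇒ V=0.0000 continue | (k=4,j=4): S=211.6174, (K−S)⁺=0.0000, hold=0.0000 ⇒ V=0.0000 continue  boundary S*=115.7000
step 3: (k=3,j=0): S=73.5648, (K−S)⁺=58.3352, hold=55.5642 ⇒ V=58.3352 exercise | (k=3,j=1): S=99.4899, (K−S)⁺=32.4101, hold=29.6391 ⇒ V=32.4101 exercise | (k=3,j=2): S=134.5513, (K−S)⁺=0.0000, hold=7.4041 ⇒ V=7.4041 continue | (k=3,j=3): S=181.9687, (K−S)⁺=0.0000, hold=0.0000 ⇒ V=0.0000 continue  boundary S*=99.4899
step 2: (k=2,j=0): S=85.5509, (K−S)⁺=46.3491, hold=43.5782 ⇒ V=46.3491 exercise | (k=2,j=1): S=115.7000, (K−S)⁺=16.2000, hold=18.6774 ⇒ V=18.6774 continue | (k=2,j=2): S=156.4740, (K−S)⁺=0.0000, hold=3.3840 ⇒ V=3.3840 continue  boundary S*=85.5509
step 1: (k=1,j=0): S=99.4899, (K−S)⁺=32.4101, hold=30.9322 ⇒ V=32.4101 exercise | (k=1,j=1): S=134.5513, (K−S)⁺=0.0000, hold=10.3027 ⇒ V=10.3027 continue  boundary S*=99.4899
step 0: (k=0,j=0): S=115.7000, (K−S)⁺=16.2000, hold=20.1903 ⇒ V=20.1903 continue  boundary S*=-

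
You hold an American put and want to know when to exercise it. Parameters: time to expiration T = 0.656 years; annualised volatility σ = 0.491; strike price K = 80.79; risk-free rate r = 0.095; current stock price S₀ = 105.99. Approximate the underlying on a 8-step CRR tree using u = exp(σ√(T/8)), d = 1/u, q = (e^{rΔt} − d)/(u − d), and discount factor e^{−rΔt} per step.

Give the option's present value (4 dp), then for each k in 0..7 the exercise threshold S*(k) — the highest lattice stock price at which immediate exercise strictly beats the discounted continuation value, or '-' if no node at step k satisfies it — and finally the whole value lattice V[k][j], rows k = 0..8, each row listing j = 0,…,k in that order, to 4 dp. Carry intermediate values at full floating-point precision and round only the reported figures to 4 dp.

Δt=0.08200, u=1.15097, d=0.86884, q=0.49263, disc=e^(-rΔt)=0.99224
k=8 terminal: V=max(K-S,0) → 46.3735 35.1977 20.3929 0.7807 0.0000 0.0000 0.0000 0.0000 0.0000
k=7: j=0 S=39.6122 intr=41.1778 cont=40.5509 V=41.1778[EX]; j=1 S=52.4752 intr=28.3148 cont=27.6879 V=28.3148[EX]; j=2 S=69.5149 intr=11.2751 cont=10.6481 V=11.2751[EX]; j=3 S=92.0879 intr=0.0000 cont=0.3930 V=0.3930[hold]; j=4 S=121.9908 intr=0.0000 cont=0.0000 V=0.0000[hold]; j=5 S=161.6038 intr=0.0000 cont=0.0000 V=0.0000[hold]; j=6 S=214.0800 intr=0.0000 cont=0.0000 V=0.0000[hold]; j=7 S=283.5963 intr=0.0000 cont=0.0000 V=0.0000[hold]  S*(7)=69.5149
k=6: j=0 S=45.5923 intr=35.1977 cont=34.5708 V=35.1977[EX]; j=1 S=60.3971 intr=20.3929 cont=19.7660 V=20.3929[EX]; j=2 S=80.0093 intr=0.7807 cont=5.8684 V=5.8684[hold]; j=3 S=105.9900 intr=0.0000 cont=0.1979 V=0.1979[hold]; j=4 S=140.4072 intr=0.0000 cont=0.0000 V=0.0000[hold]; j=5 S=186.0004 intr=0.0000 cont=0.0000 V=0.0000[hold]; j=6 S=246.3987 intr=0.0000 cont=0.0000 V=0.0000[hold]  S*(6)=60.3971
k=5: j=0 S=52.4752 intr=28.3148 cont=27.6879 V=28.3148[EX]; j=1 S=69.5149 intr=11.2751 cont=13.1350 V=13.1350[hold]; j=2 S=92.0879 intr=0.0000 cont=3.0511 V=3.0511[hold]; j=3 S=121.9908 intr=0.0000 cont=0.0996 V=0.0996[hold]; j=4 S=161.6038 intr=0.0000 cont=0.0000 V=0.0000[hold]; j=5 S=214.0800 intr=0.0000 cont=0.0000 V=0.0000[hold]  S*(5)=52.4752
k=4: j=0 S=60.3971 intr=20.3929 cont=20.6752 V=20.6752[hold]; j=1 S=80.0093 intr=0.7807 cont=8.1040 V=8.1040[hold]; j=2 S=105.9900 intr=0.0000 cont=1.5847 V=1.5847[hold]; j=3 S=140.4072 intr=0.0000 cont=0.0501 V=0.0501[hold]; j=4 S=186.0004 intr=0.0000 cont=0.0000 V=0.0000[hold]  S*(4)=-
k=3: j=0 S=69.5149 intr=11.2751 cont=14.3699 V=14.3699[hold]; j=1 S=92.0879 intr=0.0000 cont=4.8545 V=4.8545[hold]; j=2 S=121.9908 intr=0.0000 cont=0.8223 V=0.8223[hold]; j=3 S=161.6038 intr=0.0000 cont=0.0252 V=0.0252[hold]  S*(3)=-
k=2: j=0 S=80.0093 intr=0.7807 cont=9.6072 V=9.6072[hold]; j=1 S=105.9900 intr=0.0000 cont=2.8459 V=2.8459[hold]; j=2 S=140.4072 intr=0.0000 cont=0.4263 V=0.4263[hold]  S*(2)=-
k=1: j=0 S=92.0879 intr=0.0000 cont=6.2277 V=6.2277[hold]; j=1 S=121.9908 intr=0.0000 cont=1.6411 V=1.6411[hold]  S*(1)=-
k=0: j=0 S=105.9900 intr=0.0000 cont=3.9374 V=3.9374[hold]  S*(0)=-

price = 3.9374
boundary = - - - - - 52.4752 60.3971 69.5149
tree:
3.9374
6.2277 1.6411
9.6072 2.8459 0.4263
14.3699 4.8545 0.8223 0.0252
20.6752 8.1040 1.5847 0.0501 0.0000
28.3148 13.1350 3.0511 0.0996 0.0000 0.0000
35.1977 20.3929 5.8684 0.1979 0.0000 0.0000 0.0000
41.1778 28.3148 11.2751 0.3930 0.0000 0.0000 0.0000 0.0000
46.3735 35.1977 20.3929 0.7807 0.0000 0.0000 0.0000 0.0000 0.0000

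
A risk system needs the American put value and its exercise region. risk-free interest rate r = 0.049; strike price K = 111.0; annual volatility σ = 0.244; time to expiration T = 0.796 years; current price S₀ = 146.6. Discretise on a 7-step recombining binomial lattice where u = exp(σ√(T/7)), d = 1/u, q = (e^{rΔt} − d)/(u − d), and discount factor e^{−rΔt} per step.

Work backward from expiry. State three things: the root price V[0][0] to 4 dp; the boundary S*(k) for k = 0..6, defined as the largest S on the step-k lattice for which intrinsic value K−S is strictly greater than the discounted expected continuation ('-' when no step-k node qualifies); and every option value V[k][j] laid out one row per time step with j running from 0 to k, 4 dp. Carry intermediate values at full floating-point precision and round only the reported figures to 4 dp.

price = 0.8215
boundary = - - - - - 97.1547 89.4808
tree:
0.8215
1.5098 0.1778
2.7322 0.3675 0.0000
4.8447 0.7594 0.0000 0.0000
8.3556 1.5692 0.0000 0.0000 0.0000
13.8453 3.2425 0.0000 0.0000 0.0000 0.0000
21.5192 6.7003 0.0000 0.0000 0.0000 0.0000 0.0000
28.5870 13.8453 0.0000 0.0000 0.0000 0.0000 0.0000 0.0000

Δt=0.11371  u=1.08576  d=0.92101  q=0.51336  discount=0.99444
step 7 (expiry): payoffs max(K−S,0) = 28.5870 13.8453 0.0000 0.0000 0.0000 0.0000 0.0000 0.0000
step 6: (k=6,j=0): S=89.4808, (K−S)⁺=21.5192, hold=20.9024 ⇒ V=21.5192 exercise | (k=6,j=1): S=105.4868, (K−S)⁺=5.5132, hold=6.7003 ⇒ V=6.7003 continue | (k=6,j=2): S=124.3558, (K−S)⁺=0.0000, hold=0.0000 ⇒ V=0.0000 continue | (k=6,j=3): S=146.6000, (K−S)⁺=0.0000, hold=0.0000 ⇒ V=0.0000 continue | (k=6,j=4): S=172.8232, (K−S)⁺=0.0000, hold=0.0000 ⇒ V=0.0000 continue | (k=6,j=5): S=203.7370, (K−S)⁺=0.0000, hold=0.0000 ⇒ V=0.0000 continue | (k=6,j=6): S=240.1806, (K−S)⁺=0.0000, hold=0.0000 ⇒ V=0.0000 continue  boundary S*=89.4808
step 5: (k=5,j=0): S=97.1547, (K−S)⁺=13.8453, hold=13.8345 ⇒ V=13.8453 exercise | (k=5,j=1): S=114.5334, (K−S)⁺=0.0000, hold=3.2425 ⇒ V=3.2425 continue | (k=5,j=2): S=135.0206, (K−S)⁺=0.0000, hold=0.0000 ⇒ V=0.0000 continue | (k=5,j=3): S=159.1725, (K−S)⁺=0.0000, hold=0.0000 ⇒ V=0.0000 continue | (k=5,j=4): S=187.6446, (K−S)⁺=0.0000, hold=0.0000 ⇒ V=0.0000 continue | (k=5,j=5): S=221.2096, (K−S)⁺=0.0000, hold=0.0000 ⇒ V=0.0000 continue  boundary S*=97.1547
step 4: (k=4,j=0): S=105.4868, (K−S)⁺=5.5132, hold=8.3556 ⇒ V=8.3556 continue | (k=4,j=1): S=124.3558, (K−S)⁺=0.0000, hold=1.5692 ⇒ V=1.5692 continue | (k=4,j=2): S=146.6000, (K−S)⁺=0.0000, hold=0.0000 ⇒ V=0.0000 continue | (k=4,j=3): S=172.8232, (K−S)⁺=0.0000, hold=0.0000 ⇒ V=0.0000 continue | (k=4,j=4): S=203.7370, (K−S)⁺=0.0000, hold=0.0000 ⇒ V=0.0000 continue  boundary S*=-
step 3: (k=3,j=0): S=114.5334, (K−S)⁺=0.0000, hold=4.8447 ⇒ V=4.8447 continue | (k=3,j=1): S=135.0206, (K−S)⁺=0.0000, hold=0.7594 ⇒ V=0.7594 continue | (k=3,j=2): S=159.1725, (K−S)⁺=0.0000, hold=0.0000 ⇒ V=0.0000 continue | (k=3,j=3): S=187.6446, (K−S)⁺=0.0000, hold=0.0000 ⇒ V=0.0000 continue  boundary S*=-
step 2: (k=2,j=0): S=124.3558, (K−S)⁺=0.0000, hold=2.7322 ⇒ V=2.7322 continue | (k=2,j=1): S=146.6000, (K−S)⁺=0.0000, hold=0.3675 ⇒ V=0.3675 continue | (k=2,j=2): S=172.8232, (K−S)⁺=0.0000, hold=0.0000 ⇒ V=0.0000 continue  boundary S*=-
step 1: (k=1,j=0): S=135.0206, (K−S)⁺=0.0000, hold=1.5098 ⇒ V=1.5098 continue | (k=1,j=1): S=159.1725, (K−S)⁺=0.0000, hold=0.1778 ⇒ V=0.1778 continue  boundary S*=-
step 0: (k=0,j=0): S=146.6000, (K−S)⁺=0.0000, hold=0.8215 ⇒ V=0.8215 continue  boundary S*=-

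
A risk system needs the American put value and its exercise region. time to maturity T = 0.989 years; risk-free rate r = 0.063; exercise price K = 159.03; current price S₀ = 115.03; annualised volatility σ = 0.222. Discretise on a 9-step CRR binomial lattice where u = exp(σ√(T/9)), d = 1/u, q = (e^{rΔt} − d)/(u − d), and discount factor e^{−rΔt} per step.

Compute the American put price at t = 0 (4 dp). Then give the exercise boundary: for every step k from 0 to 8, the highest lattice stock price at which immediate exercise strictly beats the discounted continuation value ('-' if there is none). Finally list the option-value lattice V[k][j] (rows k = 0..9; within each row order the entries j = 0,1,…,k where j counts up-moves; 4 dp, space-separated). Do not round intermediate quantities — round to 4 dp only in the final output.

Δt=0.10989, u=1.07637, d=0.92905, q=0.52877, disc=e^(-rΔt)=0.99310
k=9 terminal: V=max(K-S,0) → 99.7148 90.3093 79.4125 66.7878 52.1613 35.2155 15.5826 0.0000 0.0000 0.0000
k=8: j=0 S=63.8450 intr=95.1850 cont=94.0879 V=95.1850[EX]; j=1 S=73.9687 intr=85.0613 cont=83.9642 V=85.0613[EX]; j=2 S=85.6977 intr=73.3323 cont=72.2352 V=73.3323[EX]; j=3 S=99.2865 intr=59.7435 cont=58.6464 V=59.7435[EX]; j=4 S=115.0300 intr=44.0000 cont=42.9028 V=44.0000[EX]; j=5 S=133.2699 intr=25.7601 cont=24.6629 V=25.7601[EX]; j=6 S=154.4021 intr=4.6279 cont=7.2924 V=7.2924[hold]; j=7 S=178.8852 intr=0.0000 cont=0.0000 V=0.0000[hold]; j=8 S=207.2504 intr=0.0000 cont=0.0000 V=0.0000[hold]  S*(8)=133.2699
k=7: j=0 S=68.7207 intr=90.3093 cont=89.2122 V=90.3093[EX]; j=1 S=79.6175 intr=79.4125 cont=78.3154 V=79.4125[EX]; j=2 S=92.2422 intr=66.7878 cont=65.6907 V=66.7878[EX]; j=3 S=106.8687 intr=52.1613 cont=51.0641 V=52.1613[EX]; j=4 S=123.8145 intr=35.2155 cont=34.1183 V=35.2155[EX]; j=5 S=143.4474 intr=15.5826 cont=15.8846 V=15.8846[hold]; j=6 S=166.1934 intr=0.0000 cont=3.4127 V=3.4127[hold]; j=7 S=192.5462 intr=0.0000 cont=0.0000 V=0.0000[hold]  S*(7)=123.8145
k=6: j=0 S=73.9687 intr=85.0613 cont=83.9642 V=85.0613[EX]; j=1 S=85.6977 intr=73.3323 cont=72.2352 V=73.3323[EX]; j=2 S=99.2865 intr=59.7435 cont=58.6464 V=59.7435[EX]; j=3 S=115.0300 intr=44.0000 cont=42.9028 V=44.0000[EX]; j=4 S=133.2699 intr=25.7601 cont=24.8215 V=25.7601[EX]; j=5 S=154.4021 intr=4.6279 cont=9.2258 V=9.2258[hold]; j=6 S=178.8852 intr=0.0000 cont=1.5971 V=1.5971[hold]  S*(6)=133.2699
k=5: j=0 S=79.6175 intr=79.4125 cont=78.3154 V=79.4125[EX]; j=1 S=92.2422 intr=66.7878 cont=65.6907 V=66.7878[EX]; j=2 S=106.8687 intr=52.1613 cont=51.0641 V=52.1613[EX]; j=3 S=123.8145 intr=35.2155 cont=34.1183 V=35.2155[EX]; j=4 S=143.4474 intr=15.5826 cont=16.8999 V=16.8999[hold]; j=5 S=166.1934 intr=0.0000 cont=5.1561 V=5.1561[hold]  S*(5)=123.8145
k=4: j=0 S=85.6977 intr=73.3323 cont=72.2352 V=73.3323[EX]; j=1 S=99.2865 intr=59.7435 cont=58.6464 V=59.7435[EX]; j=2 S=115.0300 intr=44.0000 cont=42.9028 V=44.0000[EX]; j=3 S=133.2699 intr=25.7601 cont=25.3546 V=25.7601[EX]; j=4 S=154.4021 intr=4.6279 cont=10.6164 V=10.6164[hold]  S*(4)=133.2699
k=3: j=0 S=92.2422 intr=66.7878 cont=65.6907 V=66.7878[EX]; j=1 S=106.8687 intr=52.1613 cont=51.0641 V=52.1613[EX]; j=2 S=123.8145 intr=35.2155 cont=34.1183 V=35.2155[EX]; j=3 S=143.4474 intr=15.5826 cont=17.6301 V=17.6301[hold]  S*(3)=123.8145
k=2: j=0 S=99.2865 intr=59.7435 cont=58.6464 V=59.7435[EX]; j=1 S=115.0300 intr=44.0000 cont=42.9028 V=44.0000[EX]; j=2 S=133.2699 intr=25.7601 cont=25.7381 V=25.7601[EX]  S*(2)=133.2699
k=1: j=0 S=106.8687 intr=52.1613 cont=51.0641 V=52.1613[EX]; j=1 S=123.8145 intr=35.2155 cont=34.1183 V=35.2155[EX]  S*(1)=123.8145
k=0: j=0 S=115.0300 intr=44.0000 cont=42.9028 V=44.0000[EX]  S*(0)=115.0300

price = 44.0000
boundary = 115.0300 123.8145 133.2699 123.8145 133.2699 123.8145 133.2699 123.8145 133.2699
tree:
44.0000
52.1613 35.2155
59.7435 44.0000 25.7601
66.7878 52.1613 35.2155 17.6301
73.3323 59.7435 44.0000 25.7601 10.6164
79.4125 66.7878 52.1613 35.2155 16.8999 5.1561
85.0613 73.3323 59.7435 44.0000 25.7601 9.2258 1.5971
90.3093 79.4125 66.7878 52.1613 35.2155 15.8846 3.4127 0.0000
95.1850 85.0613 73.3323 59.7435 44.0000 25.7601 7.2924 0.0000 0.0000
99.7148 90.3093 79.4125 66.7878 52.1613 35.2155 15.5826 0.0000 0.0000 0.0000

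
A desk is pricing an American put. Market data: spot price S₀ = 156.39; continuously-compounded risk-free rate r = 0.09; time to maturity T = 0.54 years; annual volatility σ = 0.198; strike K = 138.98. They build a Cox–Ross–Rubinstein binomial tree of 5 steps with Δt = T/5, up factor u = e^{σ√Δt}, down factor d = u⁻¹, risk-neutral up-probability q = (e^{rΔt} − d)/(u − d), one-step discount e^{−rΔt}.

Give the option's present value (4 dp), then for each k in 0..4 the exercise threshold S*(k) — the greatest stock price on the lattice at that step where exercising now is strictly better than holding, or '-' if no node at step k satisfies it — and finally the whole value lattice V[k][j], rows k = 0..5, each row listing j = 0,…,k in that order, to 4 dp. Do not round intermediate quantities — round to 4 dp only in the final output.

price = 1.5053
boundary = - - - - 120.5513
tree:
1.5053
2.9680 0.3765
5.7009 0.8615 0.0000
10.5495 1.9714 0.0000 0.0000
18.4287 4.5114 0.0000 0.0000 0.0000
26.0232 10.3237 0.0000 0.0000 0.0000 0.0000

params: Δt=0.10800 u=1.06723 d=0.93700 q=0.55874 e^(-rΔt)=0.99033
t_5 payoffs: 26.0232 10.3237 0.0000 0.0000 0.0000 0.0000
t_4: node(4,0) S=120.5513 payoff=18.4287 vs cont=17.0844 → 18.4287 [stop]  node(4,1) S=137.3063 payoff=1.6737 vs cont=4.5114 → 4.5114 [wait]  node(4,2) S=156.3900 payoff=0.0000 vs cont=0.0000 → 0.0000 [wait]  node(4,3) S=178.1261 payoff=0.0000 vs cont=0.0000 → 0.0000 [wait]  node(4,4) S=202.8832 payoff=0.0000 vs cont=0.0000 → 0.0000 [wait]  ⇒ S*(4)=120.5513
t_3: node(3,0) S=128.6563 payoff=10.3237 vs cont=10.5495 → 10.5495 [wait]  node(3,1) S=146.5378 payoff=0.0000 vs cont=1.9714 → 1.9714 [wait]  node(3,2) S=166.9046 payoff=0.0000 vs cont=0.0000 → 0.0000 [wait]  node(3,3) S=190.1021 payoff=0.0000 vs cont=0.0000 → 0.0000 [wait]  ⇒ S*(3)=-
t_2: node(2,0) S=137.3063 payoff=1.6737 vs cont=5.7009 → 5.7009 [wait]  node(2,1) S=156.3900 payoff=0.0000 vs cont=0.8615 → 0.8615 [wait]  node(2,2) S=178.1261 payoff=0.0000 vs cont=0.0000 → 0.0000 [wait]  ⇒ S*(2)=-
t_1: node(1,0) S=146.5378 payoff=0.0000 vs cont=2.9680 → 2.9680 [wait]  node(1,1) S=166.9046 payoff=0.0000 vs cont=0.3765 → 0.3765 [wait]  ⇒ S*(1)=-
t_0: node(0,0) S=156.3900 payoff=0.0000 vs cont=1.5053 → 1.5053 [wait]  ⇒ S*(0)=-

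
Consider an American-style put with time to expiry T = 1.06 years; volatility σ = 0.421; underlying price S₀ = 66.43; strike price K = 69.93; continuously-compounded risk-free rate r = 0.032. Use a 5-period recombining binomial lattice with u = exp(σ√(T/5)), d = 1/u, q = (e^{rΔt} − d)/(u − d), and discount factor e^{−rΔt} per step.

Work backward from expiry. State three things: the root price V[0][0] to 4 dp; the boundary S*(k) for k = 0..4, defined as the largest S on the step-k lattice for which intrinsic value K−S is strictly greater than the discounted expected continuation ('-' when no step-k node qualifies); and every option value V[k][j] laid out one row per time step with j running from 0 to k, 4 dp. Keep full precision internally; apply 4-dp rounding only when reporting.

price = 12.8029
boundary = - - - 37.1372 45.0811
tree:
12.8029
18.3087 6.7585
25.1367 10.8481 2.2290
32.7928 16.8381 4.2275 0.0000
39.3368 24.8489 8.0176 0.0000 0.0000
44.7277 32.7928 15.2058 0.0000 0.0000 0.0000

Δt=0.21200, u=1.21391, d=0.82379, q=0.46914, disc=e^(-rΔt)=0.99324
k=5 terminal: V=max(K-S,0) → 44.7277 32.7928 15.2058 0.0000 0.0000 0.0000
k=4: j=0 S=30.5932 intr=39.3368 cont=38.8640 V=39.3368[EX]; j=1 S=45.0811 intr=24.8489 cont=24.3761 V=24.8489[EX]; j=2 S=66.4300 intr=3.5000 cont=8.0176 V=8.0176[hold]; j=3 S=97.8890 intr=0.0000 cont=0.0000 V=0.0000[hold]; j=4 S=144.2461 intr=0.0000 cont=0.0000 V=0.0000[hold]  S*(4)=45.0811
k=3: j=0 S=37.1372 intr=32.7928 cont=32.3200 V=32.7928[EX]; j=1 S=54.7242 intr=15.2058 cont=16.8381 V=16.8381[hold]; j=2 S=80.6398 intr=0.0000 cont=4.2275 V=4.2275[hold]; j=3 S=118.8281 intr=0.0000 cont=0.0000 V=0.0000[hold]  S*(3)=37.1372
k=2: j=0 S=45.0811 intr=24.8489 cont=25.1367 V=25.1367[hold]; j=1 S=66.4300 intr=3.5000 cont=10.8481 V=10.8481[hold]; j=2 S=97.8890 intr=0.0000 cont=2.2290 V=2.2290[hold]  S*(2)=-
k=1: j=0 S=54.7242 intr=15.2058 cont=18.3087 V=18.3087[hold]; j=1 S=80.6398 intr=0.0000 cont=6.7585 V=6.7585[hold]  S*(1)=-
k=0: j=0 S=66.4300 intr=3.5000 cont=12.8029 V=12.8029[hold]  S*(0)=-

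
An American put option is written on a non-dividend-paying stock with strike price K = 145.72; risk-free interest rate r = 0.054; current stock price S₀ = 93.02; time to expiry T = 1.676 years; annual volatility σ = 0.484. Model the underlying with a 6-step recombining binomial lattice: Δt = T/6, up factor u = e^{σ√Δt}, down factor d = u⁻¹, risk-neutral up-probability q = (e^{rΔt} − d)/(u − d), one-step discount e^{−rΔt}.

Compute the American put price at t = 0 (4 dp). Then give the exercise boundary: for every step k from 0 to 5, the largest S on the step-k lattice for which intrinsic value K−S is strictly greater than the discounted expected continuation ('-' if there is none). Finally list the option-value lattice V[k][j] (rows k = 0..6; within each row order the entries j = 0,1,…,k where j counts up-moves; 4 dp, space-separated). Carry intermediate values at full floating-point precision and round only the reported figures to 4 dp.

price = 56.5116
boundary = - 72.0248 55.7684 72.0248 93.0200 72.0248
tree:
56.5116
73.6952 38.6472
89.9516 54.5755 21.6396
102.5389 73.6952 34.4273 7.6792
112.2851 89.9516 52.7000 14.5931 0.0000
119.8316 102.5389 73.6952 27.7319 0.0000 0.0000
125.6747 112.2851 89.9516 52.7000 0.0000 0.0000 0.0000

params: Δt=0.27933 u=1.29150 d=0.77429 q=0.46578 e^(-rΔt)=0.98503
t_6 payoffs: 125.6747 112.2851 89.9516 52.7000 0.0000 0.0000 0.0000
t_5: node(5,0) S=25.8884 payoff=119.8316 vs cont=117.6500 → 119.8316 [stop]  node(5,1) S=43.1811 payoff=102.5389 vs cont=100.3573 → 102.5389 [stop]  node(5,2) S=72.0248 payoff=73.6952 vs cont=71.5136 → 73.6952 [stop]  node(5,3) S=120.1352 payoff=25.5848 vs cont=27.7319 → 27.7319 [wait]  node(5,4) S=200.3820 payoff=0.0000 vs cont=0.0000 → 0.0000 [wait]  node(5,5) S=334.2311 payoff=0.0000 vs cont=0.0000 → 0.0000 [wait]  ⇒ S*(5)=72.0248
t_4: node(4,0) S=33.4349 payoff=112.2851 vs cont=110.1036 → 112.2851 [stop]  node(4,1) S=55.7684 payoff=89.9516 vs cont=87.7701 → 89.9516 [stop]  node(4,2) S=93.0200 payoff=52.7000 vs cont=51.5036 → 52.7000 [stop]  node(4,3) S=155.1546 payoff=0.0000 vs cont=14.5931 → 14.5931 [wait]  node(4,4) S=258.7932 payoff=0.0000 vs cont=0.0000 → 0.0000 [wait]  ⇒ S*(4)=93.0200
t_3: node(3,0) S=43.1811 payoff=102.5389 vs cont=100.3573 → 102.5389 [stop]  node(3,1) S=72.0248 payoff=73.6952 vs cont=71.5136 → 73.6952 [stop]  node(3,2) S=120.1352 payoff=25.5848 vs cont=34.4273 → 34.4273 [wait]  node(3,3) S=200.3820 payoff=0.0000 vs cont=7.6792 → 7.6792 [wait]  ⇒ S*(3)=72.0248
t_2: node(2,0) S=55.7684 payoff=89.9516 vs cont=87.7701 → 89.9516 [stop]  node(2,1) S=93.0200 payoff=52.7000 vs cont=54.5755 → 54.5755 [wait]  node(2,2) S=155.1546 payoff=0.0000 vs cont=21.6396 → 21.6396 [wait]  ⇒ S*(2)=55.7684
t_1: node(1,0) S=72.0248 payoff=73.6952 vs cont=72.3741 → 73.6952 [stop]  node(1,1) S=120.1352 payoff=25.5848 vs cont=38.6472 → 38.6472 [wait]  ⇒ S*(1)=72.0248
t_0: node(0,0) S=93.0200 payoff=52.7000 vs cont=56.5116 → 56.5116 [wait]  ⇒ S*(0)=-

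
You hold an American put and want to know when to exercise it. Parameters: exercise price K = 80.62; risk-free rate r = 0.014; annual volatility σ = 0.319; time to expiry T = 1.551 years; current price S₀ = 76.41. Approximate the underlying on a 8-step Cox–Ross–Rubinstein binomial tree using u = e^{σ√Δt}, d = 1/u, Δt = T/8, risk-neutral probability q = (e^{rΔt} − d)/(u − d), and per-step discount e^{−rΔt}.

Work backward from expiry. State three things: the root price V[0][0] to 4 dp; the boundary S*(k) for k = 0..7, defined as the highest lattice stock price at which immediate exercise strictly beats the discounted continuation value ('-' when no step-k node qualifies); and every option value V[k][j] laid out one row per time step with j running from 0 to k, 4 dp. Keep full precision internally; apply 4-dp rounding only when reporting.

params: Δt=0.19387 u=1.15080 d=0.86896 q=0.47459 e^(-rΔt)=0.99729
t_8 payoffs: 55.7805 47.7238 37.0541 22.9236 4.2100 0.0000 0.0000 0.0000 0.0000
t_7: node(7,0) S=28.5854 payoff=52.0346 vs cont=51.8161 → 52.0346 [stop]  node(7,1) S=37.8570 payoff=42.7630 vs cont=42.5445 → 42.7630 [stop]  node(7,2) S=50.1358 payoff=30.4842 vs cont=30.2657 → 30.4842 [stop]  node(7,3) S=66.3971 payoff=14.2229 vs cont=14.0043 → 14.2229 [stop]  node(7,4) S=87.9328 payoff=0.0000 vs cont=2.2060 → 2.2060 [wait]  node(7,5) S=116.4536 payoff=0.0000 vs cont=0.0000 → 0.0000 [wait]  node(7,6) S=154.2249 payoff=0.0000 vs cont=0.0000 → 0.0000 [wait]  node(7,7) S=204.2472 payoff=0.0000 vs cont=0.0000 → 0.0000 [wait]  ⇒ S*(7)=66.3971
t_6: node(6,0) S=32.8962 payoff=47.7238 vs cont=47.5053 → 47.7238 [stop]  node(6,1) S=43.5659 payoff=37.0541 vs cont=36.8356 → 37.0541 [stop]  node(6,2) S=57.6964 payoff=22.9236 vs cont=22.7051 → 22.9236 [stop]  node(6,3) S=76.4100 payoff=4.2100 vs cont=8.4967 → 8.4967 [wait]  node(6,4) S=101.1933 payoff=0.0000 vs cont=1.1559 → 1.1559 [wait]  node(6,5) S=134.0151 payoff=0.0000 vs cont=0.0000 → 0.0000 [wait]  node(6,6) S=177.4824 payoff=0.0000 vs cont=0.0000 → 0.0000 [wait]  ⇒ S*(6)=57.6964
t_5: node(5,0) S=37.8570 payoff=42.7630 vs cont=42.5445 → 42.7630 [stop]  node(5,1) S=50.1358 payoff=30.4842 vs cont=30.2657 → 30.4842 [stop]  node(5,2) S=66.3971 payoff=14.2229 vs cont=16.0332 → 16.0332 [wait]  node(5,3) S=87.9328 payoff=0.0000 vs cont=4.9993 → 4.9993 [wait]  node(5,4) S=116.4536 payoff=0.0000 vs cont=0.6057 → 0.6057 [wait]  node(5,5) S=154.2249 payoff=0.0000 vs cont=0.0000 → 0.0000 [wait]  ⇒ S*(5)=50.1358
t_4: node(4,0) S=43.5659 payoff=37.0541 vs cont=36.8356 → 37.0541 [stop]  node(4,1) S=57.6964 payoff=22.9236 vs cont=23.5620 → 23.5620 [wait]  node(4,2) S=76.4100 payoff=4.2100 vs cont=10.7674 → 10.7674 [wait]  node(4,3) S=101.1933 payoff=0.0000 vs cont=2.9063 → 2.9063 [wait]  node(4,4) S=134.0151 payoff=0.0000 vs cont=0.3174 → 0.3174 [wait]  ⇒ S*(4)=43.5659
t_3: node(3,0) S=50.1358 payoff=30.4842 vs cont=30.5678 → 30.5678 [wait]  node(3,1) S=66.3971 payoff=14.2229 vs cont=17.4424 → 17.4424 [wait]  node(3,2) S=87.9328 payoff=0.0000 vs cont=7.0175 → 7.0175 [wait]  node(3,3) S=116.4536 payoff=0.0000 vs cont=1.6731 → 1.6731 [wait]  ⇒ S*(3)=-
t_2: node(2,0) S=57.6964 payoff=22.9236 vs cont=24.2727 → 24.2727 [wait]  node(2,1) S=76.4100 payoff=4.2100 vs cont=12.4611 → 12.4611 [wait]  node(2,2) S=101.1933 payoff=0.0000 vs cont=4.4690 → 4.4690 [wait]  ⇒ S*(2)=-
t_1: node(1,0) S=66.3971 payoff=14.2229 vs cont=18.6165 → 18.6165 [wait]  node(1,1) S=87.9328 payoff=0.0000 vs cont=8.6446 → 8.6446 [wait]  ⇒ S*(1)=-
t_0: node(0,0) S=76.4100 payoff=4.2100 vs cont=13.8463 → 13.8463 [wait]  ⇒ S*(0)=-

price = 13.8463
boundary = - - - - 43.5659 50.1358 57.6964 66.3971
tree:
13.8463
18.6165 8.6446
24.2727 12.4611 4.4690
30.5678 17.4424 7.0175 1.6731
37.0541 23.5620 10.7674 2.9063 0.3174
42.7630 30.4842 16.0332 4.9993 0.6057 0.0000
47.7238 37.0541 22.9236 8.4967 1.1559 0.0000 0.0000
52.0346 42.7630 30.4842 14.2229 2.2060 0.0000 0.0000 0.0000
55.7805 47.7238 37.0541 22.9236 4.2100 0.0000 0.0000 0.0000 0.0000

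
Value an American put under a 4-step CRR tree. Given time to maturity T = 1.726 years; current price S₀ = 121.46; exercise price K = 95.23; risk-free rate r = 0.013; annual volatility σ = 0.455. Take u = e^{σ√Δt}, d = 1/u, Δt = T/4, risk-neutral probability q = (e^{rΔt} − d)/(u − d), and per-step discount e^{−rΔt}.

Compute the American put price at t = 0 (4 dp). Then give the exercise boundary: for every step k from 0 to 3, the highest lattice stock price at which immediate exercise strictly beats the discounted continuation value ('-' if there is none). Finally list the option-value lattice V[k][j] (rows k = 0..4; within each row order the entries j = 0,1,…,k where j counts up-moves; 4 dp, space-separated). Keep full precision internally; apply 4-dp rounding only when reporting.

params: Δt=0.43150 u=1.34835 d=0.74165 q=0.43510 e^(-rΔt)=0.99441
t_4 payoffs: 58.4832 28.4223 0.0000 0.0000 0.0000
t_3: node(3,0) S=49.5476 payoff=45.6824 vs cont=45.1497 → 45.6824 [stop]  node(3,1) S=90.0803 payoff=5.1497 vs cont=15.9659 → 15.9659 [wait]  node(3,2) S=163.7709 payoff=0.0000 vs cont=0.0000 → 0.0000 [wait]  node(3,3) S=297.7443 payoff=0.0000 vs cont=0.0000 → 0.0000 [wait]  ⇒ S*(3)=49.5476
t_2: node(2,0) S=66.8077 payoff=28.4223 vs cont=32.5694 → 32.5694 [wait]  node(2,1) S=121.4600 payoff=0.0000 vs cont=8.9686 → 8.9686 [wait]  node(2,2) S=220.8209 payoff=0.0000 vs cont=0.0000 → 0.0000 [wait]  ⇒ S*(2)=-
t_1: node(1,0) S=90.0803 payoff=5.1497 vs cont=22.1759 → 22.1759 [wait]  node(1,1) S=163.7709 payoff=0.0000 vs cont=5.0380 → 5.0380 [wait]  ⇒ S*(1)=-
t_0: node(0,0) S=121.4600 payoff=0.0000 vs cont=14.6369 → 14.6369 [wait]  ⇒ S*(0)=-

price = 14.6369
boundary = - - - 49.5476
tree:
14.6369
22.1759 5.0380
32.5694 8.9686 0.0000
45.6824 15.9659 0.0000 0.0000
58.4832 28.4223 0.0000 0.0000 0.0000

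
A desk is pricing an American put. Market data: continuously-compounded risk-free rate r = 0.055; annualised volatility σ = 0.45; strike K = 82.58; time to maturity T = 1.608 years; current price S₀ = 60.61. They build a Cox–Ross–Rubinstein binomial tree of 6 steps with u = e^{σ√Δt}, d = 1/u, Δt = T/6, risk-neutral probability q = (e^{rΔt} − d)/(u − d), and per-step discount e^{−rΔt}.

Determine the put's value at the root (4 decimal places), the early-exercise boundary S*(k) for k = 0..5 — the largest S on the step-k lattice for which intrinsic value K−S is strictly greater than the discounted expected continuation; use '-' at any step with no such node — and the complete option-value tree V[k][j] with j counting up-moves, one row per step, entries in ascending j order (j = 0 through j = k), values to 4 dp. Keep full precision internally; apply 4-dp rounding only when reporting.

price = 25.9966
boundary = - - 38.0363 48.0144 38.0363 48.0144
tree:
25.9966
34.6983 17.1402
44.5437 24.8434 9.1159
52.4482 34.5656 14.8164 3.0659
58.7100 44.5437 23.2470 5.9108 0.0000
63.6705 52.4482 34.5656 11.3957 0.0000 0.0000
67.6002 58.7100 44.5437 21.9700 0.0000 0.0000 0.0000

Δt=0.26800, u=1.26233, d=0.79219, q=0.47361, disc=e^(-rΔt)=0.98537
k=6 terminal: V=max(K-S,0) → 67.6002 58.7100 44.5437 21.9700 0.0000 0.0000 0.0000
k=5: j=0 S=18.9095 intr=63.6705 cont=62.4622 V=63.6705[EX]; j=1 S=30.1318 intr=52.4482 cont=51.2399 V=52.4482[EX]; j=2 S=48.0144 intr=34.5656 cont=33.3573 V=34.5656[EX]; j=3 S=76.5098 intr=6.0702 cont=11.3957 V=11.3957[hold]; j=4 S=121.9166 intr=0.0000 cont=0.0000 V=0.0000[hold]; j=5 S=194.2714 intr=0.0000 cont=0.0000 V=0.0000[hold]  S*(5)=48.0144
k=4: j=0 S=23.8700 intr=58.7100 cont=57.5017 V=58.7100[EX]; j=1 S=38.0363 intr=44.5437 cont=43.3354 V=44.5437[EX]; j=2 S=60.6100 intr=21.9700 cont=23.2470 V=23.2470[hold]; j=3 S=96.5806 intr=0.0000 cont=5.9108 V=5.9108[hold]; j=4 S=153.8990 intr=0.0000 cont=0.0000 V=0.0000[hold]  S*(4)=38.0363
k=3: j=0 S=30.1318 intr=52.4482 cont=51.2399 V=52.4482[EX]; j=1 S=48.0144 intr=34.5656 cont=33.9532 V=34.5656[EX]; j=2 S=76.5098 intr=6.0702 cont=14.8164 V=14.8164[hold]; j=3 S=121.9166 intr=0.0000 cont=3.0659 V=3.0659[hold]  S*(3)=48.0144
k=2: j=0 S=38.0363 intr=44.5437 cont=43.3354 V=44.5437[EX]; j=1 S=60.6100 intr=21.9700 cont=24.8434 V=24.8434[hold]; j=2 S=96.5806 intr=0.0000 cont=9.1159 V=9.1159[hold]  S*(2)=38.0363
k=1: j=0 S=48.0144 intr=34.5656 cont=34.6983 V=34.6983[hold]; j=1 S=76.5098 intr=6.0702 cont=17.1402 V=17.1402[hold]  S*(1)=-
k=0: j=0 S=60.6100 intr=21.9700 cont=25.9966 V=25.9966[hold]  S*(0)=-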